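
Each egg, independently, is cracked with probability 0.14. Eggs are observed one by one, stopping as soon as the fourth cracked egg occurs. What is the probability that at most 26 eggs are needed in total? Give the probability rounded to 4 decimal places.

Finishing within 26 eggs ⇔ at least 4 successes in the first 26. With X ~ Binomial(26, 0.14), P(Y ≤ 26) = 1 − P(X ≤ 3).
  k=0: C(26,0)·0.14^0·0.86^26 = 0.019813
  k=1: C(26,1)·0.14^1·0.86^25 = 0.083862
  k=2: C(26,2)·0.14^2·0.86^24 = 0.170648
  k=3: C(26,3)·0.14^3·0.86^23 = 0.222240
1 − 0.496563 = 0.503437

0.5034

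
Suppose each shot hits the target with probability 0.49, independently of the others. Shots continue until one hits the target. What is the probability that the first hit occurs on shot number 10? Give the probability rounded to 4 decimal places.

0.0011

Geometric (trials to first success), p = 0.49.
P(Y = 10) = (1−p)^9 · p = 0.0023342 · 0.49 = 0.001144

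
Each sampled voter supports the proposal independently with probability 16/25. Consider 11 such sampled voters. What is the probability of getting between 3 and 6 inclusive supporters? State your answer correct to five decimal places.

0.35554

X ~ Binomial(11, 0.64); P(3 ≤ X ≤ 6) = Σ C(11,k) p^k (1−p)^(11−k) over k:
  k=3: C(11,3)·0.64^3·0.36^8 = 0.0122024
  k=4: C(11,4)·0.64^4·0.36^7 = 0.0433862
  k=5: C(11,5)·0.64^5·0.36^6 = 0.1079834
  k=6: C(11,6)·0.64^6·0.36^5 = 0.1919704
Total = 0.3555423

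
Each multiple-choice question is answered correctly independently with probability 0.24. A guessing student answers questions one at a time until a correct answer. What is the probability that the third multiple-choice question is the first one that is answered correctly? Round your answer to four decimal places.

Geometric (trials to first success), p = 0.24.
P(Y = 3) = (1−p)^2 · p = 0.5776 · 0.24 = 0.138624

0.1386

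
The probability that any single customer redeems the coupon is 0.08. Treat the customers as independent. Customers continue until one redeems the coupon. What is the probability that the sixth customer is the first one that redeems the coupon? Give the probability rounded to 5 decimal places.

0.05273

Geometric (trials to first success), p = 0.08.
P(Y = 6) = (1−p)^5 · p = 0.65908 · 0.08 = 0.0527265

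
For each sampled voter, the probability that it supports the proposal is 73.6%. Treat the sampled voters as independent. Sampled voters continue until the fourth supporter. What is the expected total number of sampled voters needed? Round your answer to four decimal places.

5.4348

Y = total sampled voters until the fourth success; negative binomial with r=4, p=0.736.
E[Y] = r / p = 4 / 0.736 = 5.434783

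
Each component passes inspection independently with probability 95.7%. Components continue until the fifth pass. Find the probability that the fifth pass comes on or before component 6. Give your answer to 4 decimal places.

Finishing within 6 components ⇔ at least 5 successes in the first 6. With X ~ Binomial(6, 0.957), P(Y ≤ 6) = 1 − P(X ≤ 4).
  k=0: C(6,0)·0.957^0·0.043^6 = 0.000000
  k=1: C(6,1)·0.957^1·0.043^5 = 0.000001
  k=2: C(6,2)·0.957^2·0.043^4 = 0.000047
  k=3: C(6,3)·0.957^3·0.043^3 = 0.001394
  k=4: C(6,4)·0.957^4·0.043^2 = 0.023264
1 − 0.024705 = 0.975295

0.9753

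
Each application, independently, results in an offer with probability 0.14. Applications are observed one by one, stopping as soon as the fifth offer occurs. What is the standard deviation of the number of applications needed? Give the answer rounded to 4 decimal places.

Y = total applications until the fifth success; negative binomial with r=5, p=0.14.
SD(Y) = √[r(1−p)/p²] = √(219.387755) = 14.811744

14.8117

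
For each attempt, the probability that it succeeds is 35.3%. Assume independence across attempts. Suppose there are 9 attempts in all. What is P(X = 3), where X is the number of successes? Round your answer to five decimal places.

0.27104

X ~ Binomial(n=9, p=0.353).
P(X=3) = C(9,3) · p^3 · (1−p)^6
= 84 · 0.043987 · 0.073354 = 0.2710373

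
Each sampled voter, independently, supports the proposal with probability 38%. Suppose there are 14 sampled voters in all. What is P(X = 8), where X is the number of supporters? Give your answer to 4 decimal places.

0.0742

X ~ Binomial(n=14, p=0.38).
P(X=8) = C(14,8) · p^8 · (1−p)^6
= 3003 · 0.00043478 · 0.0568 = 0.074161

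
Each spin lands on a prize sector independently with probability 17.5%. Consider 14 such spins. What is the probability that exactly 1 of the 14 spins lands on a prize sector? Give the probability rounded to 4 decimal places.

0.2009

X ~ Binomial(n=14, p=0.175).
P(X=1) = C(14,1) · p^1 · (1−p)^13
= 14 · 0.175 · 0.082017 = 0.200940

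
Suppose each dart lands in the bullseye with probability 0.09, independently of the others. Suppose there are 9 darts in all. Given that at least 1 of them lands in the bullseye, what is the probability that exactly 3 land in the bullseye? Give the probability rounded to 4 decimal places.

0.0608

X ~ Binomial(9, 0.09). Want P(X=3 | X≥1) = P(X=3) / P(X≥1).
P(X=3) = C(9,3)·0.09^3·0.91^6 = 0.034774
P(X≥1) = 1 − 0.427930 = 0.572070
Ratio = 0.034774 / 0.572070 = 0.060786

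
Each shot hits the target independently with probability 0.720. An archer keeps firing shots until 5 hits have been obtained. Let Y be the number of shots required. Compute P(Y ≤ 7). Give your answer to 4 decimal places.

Finishing within 7 shots ⇔ at least 5 successes in the first 7. With X ~ Binomial(7, 0.72), P(Y ≤ 7) = 1 − P(X ≤ 4).
  k=0: C(7,0)·0.72^0·0.28^7 = 0.000135
  k=1: C(7,1)·0.72^1·0.28^6 = 0.002429
  k=2: C(7,2)·0.72^2·0.28^5 = 0.018736
  k=3: C(7,3)·0.72^3·0.28^4 = 0.080297
  k=4: C(7,4)·0.72^4·0.28^3 = 0.206477
1 − 0.308073 = 0.691927

0.6919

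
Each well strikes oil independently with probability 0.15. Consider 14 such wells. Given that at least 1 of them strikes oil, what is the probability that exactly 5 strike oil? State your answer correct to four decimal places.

X ~ Binomial(14, 0.15). Want P(X=5 | X≥1) = P(X=5) / P(X≥1).
P(X=5) = C(14,5)·0.15^5·0.85^9 = 0.035212
P(X≥1) = 1 − 0.102770 = 0.897230
Ratio = 0.035212 / 0.897230 = 0.039245

0.0392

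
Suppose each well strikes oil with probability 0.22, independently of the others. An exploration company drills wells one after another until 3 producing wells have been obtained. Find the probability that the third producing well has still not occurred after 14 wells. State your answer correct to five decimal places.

0.37606

Needing more than 14 wells ⇔ fewer than 3 successes in the first 14. With X ~ Binomial(14, 0.22), P(Y > 14) = P(X ≤ 2).
  k=0: C(14,0)·0.22^0·0.78^14 = 0.0308549
  k=1: C(14,1)·0.22^1·0.78^13 = 0.1218374
  k=2: C(14,2)·0.22^2·0.78^12 = 0.2233685
P(X ≤ 2) = 0.3760608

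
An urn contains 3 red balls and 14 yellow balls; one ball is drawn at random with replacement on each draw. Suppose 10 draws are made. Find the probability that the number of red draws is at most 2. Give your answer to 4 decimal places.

0.7474

X ~ Binomial(10, 0.176471); P(X ≤ 2) = Σ C(10,k) p^k (1−p)^(10−k) over k:
  k=0: C(10,0)·0.176471^0·0.823529^10 = 0.143480
  k=1: C(10,1)·0.176471^1·0.823529^9 = 0.307457
  k=2: C(10,2)·0.176471^2·0.823529^8 = 0.296476
Total = 0.747413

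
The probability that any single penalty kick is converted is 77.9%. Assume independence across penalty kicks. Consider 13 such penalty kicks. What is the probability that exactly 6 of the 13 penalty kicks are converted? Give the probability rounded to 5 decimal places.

0.00987

X ~ Binomial(n=13, p=0.779).
P(X=6) = C(13,6) · p^6 · (1−p)^7
= 1716 · 0.22347 · 2.5748e-05 = 0.0098739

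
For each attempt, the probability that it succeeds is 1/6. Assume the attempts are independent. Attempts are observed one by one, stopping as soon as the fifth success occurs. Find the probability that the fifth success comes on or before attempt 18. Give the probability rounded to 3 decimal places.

0.168

Finishing within 18 attempts ⇔ at least 5 successes in the first 18. With X ~ Binomial(18, 0.166667), P(Y ≤ 18) = 1 − P(X ≤ 4).
  k=0: C(18,0)·0.166667^0·0.833333^18 = 0.03756
  k=1: C(18,1)·0.166667^1·0.833333^17 = 0.13522
  k=2: C(18,2)·0.166667^2·0.833333^16 = 0.22987
  k=3: C(18,3)·0.166667^3·0.833333^15 = 0.24520
  k=4: C(18,4)·0.166667^4·0.833333^14 = 0.18390
1 − 0.83175 = 0.16825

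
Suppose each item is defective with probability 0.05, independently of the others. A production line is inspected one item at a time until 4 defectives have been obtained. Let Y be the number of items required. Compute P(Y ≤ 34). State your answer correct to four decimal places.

0.0881

Finishing within 34 items ⇔ at least 4 successes in the first 34. With X ~ Binomial(34, 0.05), P(Y ≤ 34) = 1 − P(X ≤ 3).
  k=0: C(34,0)·0.05^0·0.95^34 = 0.174825
  k=1: C(34,1)·0.05^1·0.95^33 = 0.312844
  k=2: C(34,2)·0.05^2·0.95^32 = 0.271680
  k=3: C(34,3)·0.05^3·0.95^31 = 0.152522
1 − 0.911871 = 0.088129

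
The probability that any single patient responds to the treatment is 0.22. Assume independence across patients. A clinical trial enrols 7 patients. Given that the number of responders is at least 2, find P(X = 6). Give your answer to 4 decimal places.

X ~ Binomial(7, 0.22). Want P(X=6 | X≥2) = P(X=6) / P(X≥2).
P(X=6) = C(7,6)·0.22^6·0.78^1 = 0.000619
P(X≥2) = 1 − 0.175656 − 0.346807 = 0.477537
Ratio = 0.000619 / 0.477537 = 0.001296

0.0013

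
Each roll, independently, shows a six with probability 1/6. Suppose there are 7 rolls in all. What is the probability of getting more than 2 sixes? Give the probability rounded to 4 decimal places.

X ~ Binomial(7, 0.166667); P(X ≥ 3) = Σ C(7,k) p^k (1−p)^(7−k) over k:
  k=3: C(7,3)·0.166667^3·0.833333^4 = 0.078143
  k=4: C(7,4)·0.166667^4·0.833333^3 = 0.015629
  k=5: C(7,5)·0.166667^5·0.833333^2 = 0.001875
  k=6: C(7,6)·0.166667^6·0.833333^1 = 0.000125
  k=7: C(7,7)·0.166667^7·0.833333^0 = 0.000004
Total = 0.095775

0.0958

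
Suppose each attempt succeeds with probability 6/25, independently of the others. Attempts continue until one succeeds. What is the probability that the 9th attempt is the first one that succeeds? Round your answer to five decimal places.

Geometric (trials to first success), p = 0.24.
P(Y = 9) = (1−p)^8 · p = 0.1113 · 0.24 = 0.0267128

0.02671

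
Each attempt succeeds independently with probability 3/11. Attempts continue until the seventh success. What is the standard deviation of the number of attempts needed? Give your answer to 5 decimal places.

Y = total attempts until the seventh success; negative binomial with r=7, p=0.272727.
SD(Y) = √[r(1−p)/p²] = √(68.4444444) = 8.2731158

8.27312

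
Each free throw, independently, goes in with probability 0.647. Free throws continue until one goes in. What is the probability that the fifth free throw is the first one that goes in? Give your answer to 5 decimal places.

0.01005

Geometric (trials to first success), p = 0.647.
P(Y = 5) = (1−p)^4 · p = 0.015527 · 0.647 = 0.0100462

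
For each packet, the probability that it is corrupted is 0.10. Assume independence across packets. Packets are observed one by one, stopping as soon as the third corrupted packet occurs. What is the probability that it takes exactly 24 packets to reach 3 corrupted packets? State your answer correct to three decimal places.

0.028

Y = trial on which the third success occurs; negative binomial, r=3, p=0.10.
P(Y=24) = C(23,2) · p^3 · (1−p)^21
= 253 · 0.001 · 0.10942 = 0.02768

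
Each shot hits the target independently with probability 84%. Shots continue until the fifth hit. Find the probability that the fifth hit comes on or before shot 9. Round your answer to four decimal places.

0.9925

Finishing within 9 shots ⇔ at least 5 successes in the first 9. With X ~ Binomial(9, 0.84), P(Y ≤ 9) = 1 − P(X ≤ 4).
  k=0: C(9,0)·0.84^0·0.16^9 = 0.000000
  k=1: C(9,1)·0.84^1·0.16^8 = 0.000003
  k=2: C(9,2)·0.84^2·0.16^7 = 0.000068
  k=3: C(9,3)·0.84^3·0.16^6 = 0.000835
  k=4: C(9,4)·0.84^4·0.16^5 = 0.006578
1 − 0.007485 = 0.992515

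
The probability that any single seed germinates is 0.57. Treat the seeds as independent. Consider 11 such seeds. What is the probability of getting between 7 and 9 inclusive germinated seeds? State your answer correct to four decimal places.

X ~ Binomial(11, 0.57); P(7 ≤ X ≤ 9) = Σ C(11,k) p^k (1−p)^(11−k) over k:
  k=7: C(11,7)·0.57^7·0.43^4 = 0.220552
  k=8: C(11,8)·0.57^8·0.43^3 = 0.146180
  k=9: C(11,9)·0.57^9·0.43^2 = 0.064591
Total = 0.431324

0.4313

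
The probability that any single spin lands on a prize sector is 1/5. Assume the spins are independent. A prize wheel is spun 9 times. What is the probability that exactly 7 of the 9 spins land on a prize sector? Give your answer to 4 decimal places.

0.0003

X ~ Binomial(n=9, p=0.20).
P(X=7) = C(9,7) · p^7 · (1−p)^2
= 36 · 1.28e-05 · 0.64 = 0.000295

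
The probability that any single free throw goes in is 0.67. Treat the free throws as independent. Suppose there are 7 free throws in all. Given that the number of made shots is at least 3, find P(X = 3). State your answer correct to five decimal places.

0.13050

X ~ Binomial(7, 0.67). Want P(X=3 | X≥3) = P(X=3) / P(X≥3).
P(X=3) = C(7,3)·0.67^3·0.33^4 = 0.1248384
P(X≥3) = 1 − 0.0004262 − 0.0060570 − 0.0368925 = 0.9566243
Ratio = 0.1248384 / 0.9566243 = 0.1304989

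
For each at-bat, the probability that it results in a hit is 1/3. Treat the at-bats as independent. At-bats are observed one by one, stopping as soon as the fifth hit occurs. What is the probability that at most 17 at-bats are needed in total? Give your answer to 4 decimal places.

0.7186

Finishing within 17 at-bats ⇔ at least 5 successes in the first 17. With X ~ Binomial(17, 0.333333), P(Y ≤ 17) = 1 − P(X ≤ 4).
  k=0: C(17,0)·0.333333^0·0.666667^17 = 0.001015
  k=1: C(17,1)·0.333333^1·0.666667^16 = 0.008627
  k=2: C(17,2)·0.333333^2·0.666667^15 = 0.034509
  k=3: C(17,3)·0.333333^3·0.666667^14 = 0.086272
  k=4: C(17,4)·0.333333^4·0.666667^13 = 0.150975
1 − 0.281397 = 0.718603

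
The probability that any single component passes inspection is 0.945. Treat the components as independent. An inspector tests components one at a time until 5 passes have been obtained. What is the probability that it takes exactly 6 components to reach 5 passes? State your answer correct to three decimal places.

0.207

Y = trial on which the fifth success occurs; negative binomial, r=5, p=0.945.
P(Y=6) = C(5,4) · p^5 · (1−p)^1
= 5 · 0.75363 · 0.055 = 0.20725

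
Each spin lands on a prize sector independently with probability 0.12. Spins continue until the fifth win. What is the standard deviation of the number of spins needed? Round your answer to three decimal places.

17.480

Y = total spins until the fifth success; negative binomial with r=5, p=0.12.
SD(Y) = √[r(1−p)/p²] = √(305.55556) = 17.48015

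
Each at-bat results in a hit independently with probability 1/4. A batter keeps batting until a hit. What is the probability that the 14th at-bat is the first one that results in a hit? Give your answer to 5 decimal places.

0.00594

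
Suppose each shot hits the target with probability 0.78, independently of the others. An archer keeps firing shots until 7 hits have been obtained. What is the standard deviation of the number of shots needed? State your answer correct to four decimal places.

Y = total shots until the seventh success; negative binomial with r=7, p=0.78.
SD(Y) = √[r(1−p)/p²] = √(2.531229) = 1.590984

1.5910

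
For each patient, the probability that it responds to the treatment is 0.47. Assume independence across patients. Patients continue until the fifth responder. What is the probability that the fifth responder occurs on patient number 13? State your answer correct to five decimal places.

Y = trial on which the fifth success occurs; negative binomial, r=5, p=0.47.
P(Y=13) = C(12,4) · p^5 · (1−p)^8
= 495 · 0.022935 · 0.006226 = 0.0706808

0.07068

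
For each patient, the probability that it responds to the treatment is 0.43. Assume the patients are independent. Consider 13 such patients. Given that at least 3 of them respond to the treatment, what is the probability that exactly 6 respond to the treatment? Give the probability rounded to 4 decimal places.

0.2202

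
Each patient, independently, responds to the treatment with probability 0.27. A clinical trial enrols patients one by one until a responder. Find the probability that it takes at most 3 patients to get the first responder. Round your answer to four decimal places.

0.6110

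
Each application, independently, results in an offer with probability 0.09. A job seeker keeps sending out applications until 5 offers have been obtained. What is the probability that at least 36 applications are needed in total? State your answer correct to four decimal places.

0.7968

Needing more than 35 applications ⇔ fewer than 5 successes in the first 35. With X ~ Binomial(35, 0.09), P(Y > 35) = P(X ≤ 4).
  k=0: C(35,0)·0.09^0·0.91^35 = 0.036851
  k=1: C(35,1)·0.09^1·0.91^34 = 0.127561
  k=2: C(35,2)·0.09^2·0.91^33 = 0.214471
  k=3: C(35,3)·0.09^3·0.91^32 = 0.233325
  k=4: C(35,4)·0.09^4·0.91^31 = 0.184609
P(X ≤ 4) = 0.796817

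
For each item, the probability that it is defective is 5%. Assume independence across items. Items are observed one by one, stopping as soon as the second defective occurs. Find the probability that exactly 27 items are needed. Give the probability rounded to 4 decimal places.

0.0180

Y = trial on which the second success occurs; negative binomial, r=2, p=0.05.
P(Y=27) = C(26,1) · p^2 · (1−p)^25
= 26 · 0.0025 · 0.27739 = 0.018030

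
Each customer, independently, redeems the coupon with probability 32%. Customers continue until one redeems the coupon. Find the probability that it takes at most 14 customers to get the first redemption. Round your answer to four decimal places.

0.9955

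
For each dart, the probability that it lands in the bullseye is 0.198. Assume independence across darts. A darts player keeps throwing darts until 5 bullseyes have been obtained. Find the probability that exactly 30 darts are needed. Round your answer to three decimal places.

0.029

Y = trial on which the fifth success occurs; negative binomial, r=5, p=0.198.
P(Y=30) = C(29,4) · p^5 · (1−p)^25
= 23751 · 0.00030432 · 0.0040212 = 0.02906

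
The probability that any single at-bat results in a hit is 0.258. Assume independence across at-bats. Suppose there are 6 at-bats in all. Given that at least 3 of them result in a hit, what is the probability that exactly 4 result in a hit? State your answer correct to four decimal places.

X ~ Binomial(6, 0.258). Want P(X=4 | X≥3) = P(X=4) / P(X≥3).
P(X=4) = C(6,4)·0.258^4·0.742^2 = 0.036591
P(X≥3) = 1 − 0.166887 − 0.348169 − 0.302654 = 0.182289
Ratio = 0.036591 / 0.182289 = 0.200732

0.2007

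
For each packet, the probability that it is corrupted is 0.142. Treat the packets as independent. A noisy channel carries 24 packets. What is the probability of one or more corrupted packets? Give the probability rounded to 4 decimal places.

P(at least one) = 1 − P(none) = 1 − (1 − 0.142)^24
= 1 − 0.025333 = 0.974667

0.9747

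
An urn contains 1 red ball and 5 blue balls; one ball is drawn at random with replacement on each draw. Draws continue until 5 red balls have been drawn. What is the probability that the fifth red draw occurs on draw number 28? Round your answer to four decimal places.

Y = trial on which the fifth success occurs; negative binomial, r=5, p=0.166667.
P(Y=28) = C(27,4) · p^5 · (1−p)^23
= 17550 · 0.0001286 · 0.015095 = 0.034068

0.0341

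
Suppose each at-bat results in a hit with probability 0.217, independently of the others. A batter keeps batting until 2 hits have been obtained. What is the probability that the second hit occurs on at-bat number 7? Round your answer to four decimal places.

0.0832

Y = trial on which the second success occurs; negative binomial, r=2, p=0.217.
P(Y=7) = C(6,1) · p^2 · (1−p)^5
= 6 · 0.047089 · 0.29431 = 0.083153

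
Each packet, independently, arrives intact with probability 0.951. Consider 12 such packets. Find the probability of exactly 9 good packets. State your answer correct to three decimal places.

X ~ Binomial(n=12, p=0.951).
P(X=9) = C(12,9) · p^9 · (1−p)^3
= 220 · 0.63625 · 0.00011765 = 0.01647

0.016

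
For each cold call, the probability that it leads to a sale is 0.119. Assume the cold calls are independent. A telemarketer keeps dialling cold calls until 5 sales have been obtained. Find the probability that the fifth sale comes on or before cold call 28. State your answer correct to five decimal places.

0.23497

Finishing within 28 cold calls ⇔ at least 5 successes in the first 28. With X ~ Binomial(28, 0.119), P(Y ≤ 28) = 1 − P(X ≤ 4).
  k=0: C(28,0)·0.119^0·0.881^28 = 0.0287956
  k=1: C(28,1)·0.119^1·0.881^27 = 0.1089067
  k=2: C(28,2)·0.119^2·0.881^26 = 0.1985909
  k=3: C(28,3)·0.119^3·0.881^25 = 0.2324783
  k=4: C(28,4)·0.119^4·0.881^24 = 0.1962608
1 − 0.7650323 = 0.2349677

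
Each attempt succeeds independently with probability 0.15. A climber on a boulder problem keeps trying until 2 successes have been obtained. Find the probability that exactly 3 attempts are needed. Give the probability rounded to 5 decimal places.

0.03825

Y = trial on which the second success occurs; negative binomial, r=2, p=0.15.
P(Y=3) = C(2,1) · p^2 · (1−p)^1
= 2 · 0.0225 · 0.85 = 0.0382500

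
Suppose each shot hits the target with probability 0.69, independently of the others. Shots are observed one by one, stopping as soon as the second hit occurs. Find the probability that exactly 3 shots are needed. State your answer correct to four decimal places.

Y = trial on which the second success occurs; negative binomial, r=2, p=0.69.
P(Y=3) = C(2,1) · p^2 · (1−p)^1
= 2 · 0.4761 · 0.31 = 0.295182

0.2952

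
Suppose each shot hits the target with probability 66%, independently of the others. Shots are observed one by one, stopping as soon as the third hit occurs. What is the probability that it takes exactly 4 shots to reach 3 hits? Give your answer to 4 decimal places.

0.2932

Y = trial on which the third success occurs; negative binomial, r=3, p=0.66.
P(Y=4) = C(3,2) · p^3 · (1−p)^1
= 3 · 0.2875 · 0.34 = 0.293246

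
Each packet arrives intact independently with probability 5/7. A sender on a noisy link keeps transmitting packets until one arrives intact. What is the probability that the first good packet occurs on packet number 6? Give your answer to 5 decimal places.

Geometric (trials to first success), p = 0.714286.
P(Y = 6) = (1−p)^5 · p = 0.001904 · 0.714286 = 0.0013600

0.00136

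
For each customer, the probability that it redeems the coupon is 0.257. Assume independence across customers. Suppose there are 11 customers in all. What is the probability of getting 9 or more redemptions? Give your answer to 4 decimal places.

0.0002

X ~ Binomial(11, 0.257); P(X ≥ 9) = Σ C(11,k) p^k (1−p)^(11−k) over k:
  k=9: C(11,9)·0.257^9·0.743^2 = 0.000149
  k=10: C(11,10)·0.257^10·0.743^1 = 0.000010
  k=11: C(11,11)·0.257^11·0.743^0 = 0.000000
Total = 0.000159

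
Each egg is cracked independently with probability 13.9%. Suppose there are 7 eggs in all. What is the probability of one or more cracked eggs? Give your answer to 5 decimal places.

0.64923

P(at least one) = 1 − P(none) = 1 − (1 − 0.139)^7
= 1 − 0.3507697 = 0.6492303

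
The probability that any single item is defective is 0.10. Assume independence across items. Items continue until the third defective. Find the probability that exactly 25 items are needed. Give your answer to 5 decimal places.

0.02718

Y = trial on which the third success occurs; negative binomial, r=3, p=0.10.
P(Y=25) = C(24,2) · p^3 · (1−p)^22
= 276 · 0.001 · 0.098477 = 0.0271797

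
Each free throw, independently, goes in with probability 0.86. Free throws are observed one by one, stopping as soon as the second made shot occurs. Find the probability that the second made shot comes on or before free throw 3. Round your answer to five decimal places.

0.94669

Finishing within 3 free throws ⇔ at least 2 successes in the first 3. With X ~ Binomial(3, 0.86), P(Y ≤ 3) = 1 − P(X ≤ 1).
  k=0: C(3,0)·0.86^0·0.14^3 = 0.0027440
  k=1: C(3,1)·0.86^1·0.14^2 = 0.0505680
1 − 0.0533120 = 0.9466880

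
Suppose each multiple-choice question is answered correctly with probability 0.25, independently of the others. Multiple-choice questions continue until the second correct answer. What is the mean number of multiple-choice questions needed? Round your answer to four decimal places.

Y = total multiple-choice questions until the second success; negative binomial with r=2, p=0.25.
E[Y] = r / p = 2 / 0.25 = 8.000000

8.0000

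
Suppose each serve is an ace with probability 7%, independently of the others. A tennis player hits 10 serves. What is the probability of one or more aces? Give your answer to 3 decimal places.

0.516

P(at least one) = 1 − P(none) = 1 − (1 − 0.07)^10
= 1 − 0.48398 = 0.51602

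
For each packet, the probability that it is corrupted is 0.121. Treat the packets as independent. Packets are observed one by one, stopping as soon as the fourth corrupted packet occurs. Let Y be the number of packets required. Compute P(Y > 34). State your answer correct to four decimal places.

0.3978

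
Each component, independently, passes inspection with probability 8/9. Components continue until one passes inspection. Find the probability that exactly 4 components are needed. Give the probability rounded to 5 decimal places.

Geometric (trials to first success), p = 0.888889.
P(Y = 4) = (1−p)^3 · p = 0.0013717 · 0.888889 = 0.0012193

0.00122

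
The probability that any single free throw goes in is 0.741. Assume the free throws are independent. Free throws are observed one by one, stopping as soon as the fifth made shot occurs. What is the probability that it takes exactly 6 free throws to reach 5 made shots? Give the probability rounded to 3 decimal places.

Y = trial on which the fifth success occurs; negative binomial, r=5, p=0.741.
P(Y=6) = C(5,4) · p^5 · (1−p)^1
= 5 · 0.2234 · 0.259 = 0.28931

0.289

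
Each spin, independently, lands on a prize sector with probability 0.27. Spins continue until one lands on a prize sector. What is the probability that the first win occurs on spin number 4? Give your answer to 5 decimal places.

Geometric (trials to first success), p = 0.27.
P(Y = 4) = (1−p)^3 · p = 0.38902 · 0.27 = 0.1050346

0.10503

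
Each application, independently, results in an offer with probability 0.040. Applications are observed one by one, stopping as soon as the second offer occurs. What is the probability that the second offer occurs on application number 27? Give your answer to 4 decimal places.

0.0150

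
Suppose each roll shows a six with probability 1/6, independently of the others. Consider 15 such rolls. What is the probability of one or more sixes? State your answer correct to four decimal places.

0.9351

P(at least one) = 1 − P(none) = 1 − (1 − 0.166667)^15
= 1 − 0.064905 = 0.935095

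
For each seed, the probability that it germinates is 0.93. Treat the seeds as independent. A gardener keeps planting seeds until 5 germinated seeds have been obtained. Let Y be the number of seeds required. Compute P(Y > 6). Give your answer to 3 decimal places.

Needing more than 6 seeds ⇔ fewer than 5 successes in the first 6. With X ~ Binomial(6, 0.93), P(Y > 6) = P(X ≤ 4).
  k=0: C(6,0)·0.93^0·0.07^6 = 0.00000
  k=1: C(6,1)·0.93^1·0.07^5 = 0.00001
  k=2: C(6,2)·0.93^2·0.07^4 = 0.00031
  k=3: C(6,3)·0.93^3·0.07^3 = 0.00552
  k=4: C(6,4)·0.93^4·0.07^2 = 0.05498
P(X ≤ 4) = 0.06082

0.061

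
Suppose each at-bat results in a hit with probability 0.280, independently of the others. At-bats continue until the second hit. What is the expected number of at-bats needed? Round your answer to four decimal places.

7.1429

Y = total at-bats until the second success; negative binomial with r=2, p=0.28.
E[Y] = r / p = 2 / 0.28 = 7.142857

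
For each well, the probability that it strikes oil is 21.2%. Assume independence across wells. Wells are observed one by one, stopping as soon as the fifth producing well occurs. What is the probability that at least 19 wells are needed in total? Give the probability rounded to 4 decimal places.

Needing more than 18 wells ⇔ fewer than 5 successes in the first 18. With X ~ Binomial(18, 0.212), P(Y > 18) = P(X ≤ 4).
  k=0: C(18,0)·0.212^0·0.788^18 = 0.013724
  k=1: C(18,1)·0.212^1·0.788^17 = 0.066459
  k=2: C(18,2)·0.212^2·0.788^16 = 0.151979
  k=3: C(18,3)·0.212^3·0.788^15 = 0.218068
  k=4: C(18,4)·0.212^4·0.788^14 = 0.220005
P(X ≤ 4) = 0.670234

0.6702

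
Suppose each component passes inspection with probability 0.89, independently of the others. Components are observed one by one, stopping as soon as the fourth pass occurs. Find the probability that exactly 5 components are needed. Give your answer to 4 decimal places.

Y = trial on which the fourth success occurs; negative binomial, r=4, p=0.89.
P(Y=5) = C(4,3) · p^4 · (1−p)^1
= 4 · 0.62742 · 0.11 = 0.276066

0.2761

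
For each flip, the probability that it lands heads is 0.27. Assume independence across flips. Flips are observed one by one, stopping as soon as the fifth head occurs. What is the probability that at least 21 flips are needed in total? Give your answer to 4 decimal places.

0.3375

Needing more than 20 flips ⇔ fewer than 5 successes in the first 20. With X ~ Binomial(20, 0.27), P(Y > 20) = P(X ≤ 4).
  k=0: C(20,0)·0.27^0·0.73^20 = 0.001847
  k=1: C(20,1)·0.27^1·0.73^19 = 0.013662
  k=2: C(20,2)·0.27^2·0.73^18 = 0.048006
  k=3: C(20,3)·0.27^3·0.73^17 = 0.106533
  k=4: C(20,4)·0.27^4·0.73^16 = 0.167461
P(X ≤ 4) = 0.337510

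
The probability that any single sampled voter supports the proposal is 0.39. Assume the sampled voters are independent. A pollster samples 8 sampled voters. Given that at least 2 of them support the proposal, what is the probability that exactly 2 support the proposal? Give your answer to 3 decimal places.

0.249

X ~ Binomial(8, 0.39). Want P(X=2 | X≥2) = P(X=2) / P(X≥2).
P(X=2) = C(8,2)·0.39^2·0.61^6 = 0.21941
P(X≥2) = 1 − 0.01917 − 0.09805 = 0.88278
Ratio = 0.21941 / 0.88278 = 0.24855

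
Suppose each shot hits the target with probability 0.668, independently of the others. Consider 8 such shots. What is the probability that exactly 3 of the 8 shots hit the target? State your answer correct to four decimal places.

0.0673

X ~ Binomial(n=8, p=0.668).
P(X=3) = C(8,3) · p^3 · (1−p)^5
= 56 · 0.29808 · 0.0040336 = 0.067330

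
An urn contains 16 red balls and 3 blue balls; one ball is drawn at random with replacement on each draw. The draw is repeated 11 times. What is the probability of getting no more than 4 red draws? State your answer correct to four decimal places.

0.0004

X ~ Binomial(11, 0.842105); P(X ≤ 4) = Σ C(11,k) p^k (1−p)^(11−k) over k:
  k=0: C(11,0)·0.842105^0·0.157895^11 = 0.000000
  k=1: C(11,1)·0.842105^1·0.157895^10 = 0.000000
  k=2: C(11,2)·0.842105^2·0.157895^9 = 0.000002
  k=3: C(11,3)·0.842105^3·0.157895^8 = 0.000038
  k=4: C(11,4)·0.842105^4·0.157895^7 = 0.000406
Total = 0.000447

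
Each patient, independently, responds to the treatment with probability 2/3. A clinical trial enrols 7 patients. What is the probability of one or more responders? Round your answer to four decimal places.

0.9995

P(at least one) = 1 − P(none) = 1 − (1 − 0.666667)^7
= 1 − 0.000457 = 0.999543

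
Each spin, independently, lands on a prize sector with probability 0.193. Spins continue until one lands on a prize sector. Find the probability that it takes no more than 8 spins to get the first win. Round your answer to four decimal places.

Y = number of spins to the first success; geometric, p = 0.193.
P(Y ≤ 8) = 1 − (1−p)^8 = 1 − 0.179882 = 0.820118

0.8201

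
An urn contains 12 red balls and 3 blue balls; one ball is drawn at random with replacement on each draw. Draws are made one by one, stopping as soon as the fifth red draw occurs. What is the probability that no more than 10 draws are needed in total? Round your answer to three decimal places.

0.994

Finishing within 10 draws ⇔ at least 5 successes in the first 10. With X ~ Binomial(10, 0.80), P(Y ≤ 10) = 1 − P(X ≤ 4).
  k=0: C(10,0)·0.80^0·0.20^10 = 0.00000
  k=1: C(10,1)·0.80^1·0.20^9 = 0.00000
  k=2: C(10,2)·0.80^2·0.20^8 = 0.00007
  k=3: C(10,3)·0.80^3·0.20^7 = 0.00079
  k=4: C(10,4)·0.80^4·0.20^6 = 0.00551
1 − 0.00637 = 0.99363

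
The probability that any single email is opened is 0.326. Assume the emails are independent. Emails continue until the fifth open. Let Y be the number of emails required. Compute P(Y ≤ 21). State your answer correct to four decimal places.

Finishing within 21 emails ⇔ at least 5 successes in the first 21. With X ~ Binomial(21, 0.326), P(Y ≤ 21) = 1 − P(X ≤ 4).
  k=0: C(21,0)·0.326^0·0.674^21 = 0.000252
  k=1: C(21,1)·0.326^1·0.674^20 = 0.002562
  k=2: C(21,2)·0.326^2·0.674^19 = 0.012393
  k=3: C(21,3)·0.326^3·0.674^18 = 0.037965
  k=4: C(21,4)·0.326^4·0.674^17 = 0.082633
1 − 0.135806 = 0.864194

0.8642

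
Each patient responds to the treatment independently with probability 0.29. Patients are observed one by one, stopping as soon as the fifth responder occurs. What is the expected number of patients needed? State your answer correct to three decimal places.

Y = total patients until the fifth success; negative binomial with r=5, p=0.29.
E[Y] = r / p = 5 / 0.29 = 17.24138

17.241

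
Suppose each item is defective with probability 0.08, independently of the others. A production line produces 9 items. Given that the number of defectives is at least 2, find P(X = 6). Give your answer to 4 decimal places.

X ~ Binomial(9, 0.08). Want P(X=6 | X≥2) = P(X=6) / P(X≥2).
P(X=6) = C(9,6)·0.08^6·0.92^3 = 0.000017
P(X≥2) = 1 − 0.472161 − 0.369518 = 0.158321
Ratio = 0.000017 / 0.158321 = 0.000108

0.0001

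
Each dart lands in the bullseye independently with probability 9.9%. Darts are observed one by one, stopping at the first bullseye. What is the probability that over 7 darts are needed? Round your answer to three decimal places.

0.482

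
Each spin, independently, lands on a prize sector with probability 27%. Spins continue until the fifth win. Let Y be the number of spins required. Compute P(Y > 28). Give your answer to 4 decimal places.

0.0912

Needing more than 28 spins ⇔ fewer than 5 successes in the first 28. With X ~ Binomial(28, 0.27), P(Y > 28) = P(X ≤ 4).
  k=0: C(28,0)·0.27^0·0.73^28 = 0.000149
  k=1: C(28,1)·0.27^1·0.73^27 = 0.001543
  k=2: C(28,2)·0.27^2·0.73^26 = 0.007702
  k=3: C(28,3)·0.27^3·0.73^25 = 0.024689
  k=4: C(28,4)·0.27^4·0.73^24 = 0.057073
P(X ≤ 4) = 0.091155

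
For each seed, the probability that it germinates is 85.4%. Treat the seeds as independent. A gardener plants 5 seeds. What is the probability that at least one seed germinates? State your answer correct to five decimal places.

P(at least one) = 1 − P(none) = 1 − (1 − 0.854)^5
= 1 − 0.0000663 = 0.9999337

0.99993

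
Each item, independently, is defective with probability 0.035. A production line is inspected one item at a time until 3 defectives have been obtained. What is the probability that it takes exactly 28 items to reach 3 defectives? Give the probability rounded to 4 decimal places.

Y = trial on which the third success occurs; negative binomial, r=3, p=0.035.
P(Y=28) = C(27,2) · p^3 · (1−p)^25
= 351 · 4.2875e-05 · 0.41038 = 0.006176

0.0062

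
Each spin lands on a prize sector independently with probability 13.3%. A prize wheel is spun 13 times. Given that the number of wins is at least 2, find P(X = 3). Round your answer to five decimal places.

0.30371

X ~ Binomial(13, 0.133). Want P(X=3 | X≥2) = P(X=3) / P(X≥2).
P(X=3) = C(13,3)·0.133^3·0.867^10 = 0.1614775
P(X≥2) = 1 − 0.1564041 − 0.3119063 = 0.5316895
Ratio = 0.1614775 / 0.5316895 = 0.3037063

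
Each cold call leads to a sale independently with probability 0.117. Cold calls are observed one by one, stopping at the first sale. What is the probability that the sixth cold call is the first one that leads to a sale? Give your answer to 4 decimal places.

Geometric (trials to first success), p = 0.117.
P(Y = 6) = (1−p)^5 · p = 0.53679 · 0.117 = 0.062804

0.0628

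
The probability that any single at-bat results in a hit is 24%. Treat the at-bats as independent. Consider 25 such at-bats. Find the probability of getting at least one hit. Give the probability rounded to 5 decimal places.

P(at least one) = 1 − P(none) = 1 − (1 − 0.24)^25
= 1 − 0.0010479 = 0.9989521

0.99895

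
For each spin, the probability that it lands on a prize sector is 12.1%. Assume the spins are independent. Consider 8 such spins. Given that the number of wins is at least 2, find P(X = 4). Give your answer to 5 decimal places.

0.03567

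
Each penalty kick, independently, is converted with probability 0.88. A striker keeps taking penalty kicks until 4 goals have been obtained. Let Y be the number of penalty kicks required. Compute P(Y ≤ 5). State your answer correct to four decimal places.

0.8875

Finishing within 5 penalty kicks ⇔ at least 4 successes in the first 5. With X ~ Binomial(5, 0.88), P(Y ≤ 5) = 1 − P(X ≤ 3).
  k=0: C(5,0)·0.88^0·0.12^5 = 0.000025
  k=1: C(5,1)·0.88^1·0.12^4 = 0.000912
  k=2: C(5,2)·0.88^2·0.12^3 = 0.013382
  k=3: C(5,3)·0.88^3·0.12^2 = 0.098132
1 − 0.112451 = 0.887549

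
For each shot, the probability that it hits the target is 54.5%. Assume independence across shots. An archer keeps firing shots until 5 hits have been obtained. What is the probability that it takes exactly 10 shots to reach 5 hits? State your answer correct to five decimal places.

Y = trial on which the fifth success occurs; negative binomial, r=5, p=0.545.
P(Y=10) = C(9,4) · p^5 · (1−p)^5
= 126 · 0.048082 · 0.019501 = 0.1181436

0.11814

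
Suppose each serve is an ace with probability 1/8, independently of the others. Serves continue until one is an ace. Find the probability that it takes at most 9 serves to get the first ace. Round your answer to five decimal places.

0.69934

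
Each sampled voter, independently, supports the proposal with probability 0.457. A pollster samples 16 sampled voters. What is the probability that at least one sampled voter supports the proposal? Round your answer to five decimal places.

P(at least one) = 1 − P(none) = 1 − (1 − 0.457)^16
= 1 − 0.0000571 = 0.9999429

0.99994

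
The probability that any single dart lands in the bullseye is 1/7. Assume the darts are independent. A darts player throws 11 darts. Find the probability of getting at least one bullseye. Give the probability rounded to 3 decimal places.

P(at least one) = 1 − P(none) = 1 − (1 − 0.142857)^11
= 1 − 0.18348 = 0.81652

0.817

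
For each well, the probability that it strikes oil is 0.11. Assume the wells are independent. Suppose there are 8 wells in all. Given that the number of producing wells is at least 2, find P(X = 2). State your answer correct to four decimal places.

X ~ Binomial(8, 0.11). Want P(X=2 | X≥2) = P(X=2) / P(X≥2).
P(X=2) = C(8,2)·0.11^2·0.89^6 = 0.168377
P(X≥2) = 1 − 0.393659 − 0.389236 = 0.217105
Ratio = 0.168377 / 0.217105 = 0.775555

0.7756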